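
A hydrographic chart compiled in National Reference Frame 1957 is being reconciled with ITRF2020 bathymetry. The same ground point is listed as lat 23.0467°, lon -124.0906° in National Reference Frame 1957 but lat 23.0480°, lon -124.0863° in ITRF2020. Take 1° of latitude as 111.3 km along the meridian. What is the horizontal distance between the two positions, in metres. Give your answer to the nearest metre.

Δφ = 23.0480° − 23.0467° = +0.0013°; Δλ = -124.0863° − -124.0906° = +0.0043°.
ΔN = Δφ × 111300 = 144.7 m; ΔE = Δλ × 111300 × cos(23.0467°) = +0.0043 × 111300 × 0.920186 = 440.4 m.
Distance = √(ΔE² + ΔN²) = √(440.4² + 144.7²) = 463.6 m.

464 m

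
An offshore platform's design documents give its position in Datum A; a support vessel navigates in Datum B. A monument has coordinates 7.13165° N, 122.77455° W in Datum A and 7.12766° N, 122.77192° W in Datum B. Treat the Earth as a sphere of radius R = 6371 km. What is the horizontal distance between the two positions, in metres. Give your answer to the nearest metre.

Δφ = 7.12766° − 7.13165° = -0.00399°; Δλ = -122.77192° − -122.77455° = +0.00263°.
1° along a meridian = πR/180 = 111195 m.
ΔN = Δφ × 111195 = -443.7 m; ΔE = Δλ × 111195 × cos(7.13165°) = +0.00263 × 111195 × 0.992264 = 290.2 m.
Distance = √(ΔE² + ΔN²) = √(290.2² + (-443.7)²) = 530.1 m.

530 m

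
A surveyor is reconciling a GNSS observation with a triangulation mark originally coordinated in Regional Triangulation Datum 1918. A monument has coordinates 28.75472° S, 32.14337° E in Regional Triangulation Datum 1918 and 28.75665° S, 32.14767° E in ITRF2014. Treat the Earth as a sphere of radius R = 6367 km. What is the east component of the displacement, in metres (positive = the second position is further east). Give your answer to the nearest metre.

ΔE = 419 m

Δφ = -28.75665° − -28.75472° = -0.00193°; Δλ = 32.14767° − 32.14337° = +0.00430°.
1° along a meridian = πR/180 = 111125 m.
ΔN = Δφ × 111125 = -214.5 m; ΔE = Δλ × 111125 × cos(-28.75472°) = +0.00430 × 111125 × 0.876687 = 418.9 m.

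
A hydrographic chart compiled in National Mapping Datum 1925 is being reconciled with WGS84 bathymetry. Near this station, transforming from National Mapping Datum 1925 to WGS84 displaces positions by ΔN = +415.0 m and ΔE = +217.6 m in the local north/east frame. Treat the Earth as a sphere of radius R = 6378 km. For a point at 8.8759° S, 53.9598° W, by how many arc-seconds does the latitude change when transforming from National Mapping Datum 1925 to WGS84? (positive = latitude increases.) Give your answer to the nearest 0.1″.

On a sphere of radius R, 1 rad of latitude = R, so Δφ = ΔN / R = 415.0 / 6378000 = 6.5067e-05 rad = 13.421″.

Δφ = 13.4″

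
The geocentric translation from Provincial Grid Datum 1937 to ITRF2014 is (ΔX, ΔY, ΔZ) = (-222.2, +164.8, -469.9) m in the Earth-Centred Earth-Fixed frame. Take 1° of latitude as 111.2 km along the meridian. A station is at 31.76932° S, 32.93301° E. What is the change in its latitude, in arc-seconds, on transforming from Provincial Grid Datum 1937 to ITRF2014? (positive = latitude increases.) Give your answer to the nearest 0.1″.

Δφ = -14.6″

sin φ = -0.526501, cos φ = 0.850175, sin λ = 0.543658, cos λ = 0.839307.
North component: ΔN = −sin φ cos λ·ΔX − sin φ sin λ·ΔY + cos φ·ΔZ = −(-0.526501)(0.839307)(-222.2) − (-0.526501)(0.543658)(164.8) + (0.850175)(-469.9) = -450.51 m.
1° of latitude spans 111200 m, so Δφ = -450.51 / 111200 × 3600 = -14.585″.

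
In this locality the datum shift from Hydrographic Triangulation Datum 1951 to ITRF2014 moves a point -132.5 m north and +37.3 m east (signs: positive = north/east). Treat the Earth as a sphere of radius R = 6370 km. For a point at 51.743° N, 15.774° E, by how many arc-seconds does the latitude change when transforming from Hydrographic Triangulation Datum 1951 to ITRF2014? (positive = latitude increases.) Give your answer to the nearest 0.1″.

On a sphere of radius R, 1 rad of latitude = R, so Δφ = ΔN / R = -132.5 / 6370000 = -2.0801e-05 rad = -4.290″.

Δφ = -4.3″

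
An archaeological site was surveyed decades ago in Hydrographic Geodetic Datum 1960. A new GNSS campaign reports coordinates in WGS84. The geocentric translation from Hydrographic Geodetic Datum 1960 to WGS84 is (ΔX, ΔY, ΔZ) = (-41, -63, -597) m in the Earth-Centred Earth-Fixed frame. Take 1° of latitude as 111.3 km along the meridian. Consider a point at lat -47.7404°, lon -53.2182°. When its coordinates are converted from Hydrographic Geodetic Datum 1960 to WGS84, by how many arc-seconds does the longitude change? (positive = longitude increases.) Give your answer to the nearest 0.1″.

sin φ = -0.740105, cos φ = 0.672491, sin λ = -0.800922, cos λ = 0.598769.
East component: ΔE = −sin λ·ΔX + cos λ·ΔY = −(-0.800922)(-41) + (0.598769)(-63) = -70.56 m.
1° of latitude spans 111300 m; at latitude φ, 1° of longitude spans that × cos φ = 74848.2 m, so Δλ = -70.56 / 74848.2 × 3600 = -3.394″.

Δλ = -3.4″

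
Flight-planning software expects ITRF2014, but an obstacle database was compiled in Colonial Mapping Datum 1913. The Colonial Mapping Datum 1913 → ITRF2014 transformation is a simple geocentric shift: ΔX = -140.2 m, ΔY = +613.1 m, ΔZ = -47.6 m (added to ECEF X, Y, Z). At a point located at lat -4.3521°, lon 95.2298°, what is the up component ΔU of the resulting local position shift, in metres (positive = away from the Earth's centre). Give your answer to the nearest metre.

The local up (radial) axis is (cos φ cos λ, cos φ sin λ, sin φ), giving ΔU = 12.742 + 608.787 + 3.612 = 625.14 m.

ΔU = 625 m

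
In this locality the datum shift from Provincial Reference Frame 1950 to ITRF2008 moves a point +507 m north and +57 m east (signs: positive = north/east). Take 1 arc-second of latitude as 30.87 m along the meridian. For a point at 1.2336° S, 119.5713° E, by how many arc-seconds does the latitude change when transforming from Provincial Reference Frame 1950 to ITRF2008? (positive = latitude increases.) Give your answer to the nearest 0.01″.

Δφ = 16.42″

1″ of latitude = 30.87 m, so Δφ = 507.0 / 30.87 = 16.424″.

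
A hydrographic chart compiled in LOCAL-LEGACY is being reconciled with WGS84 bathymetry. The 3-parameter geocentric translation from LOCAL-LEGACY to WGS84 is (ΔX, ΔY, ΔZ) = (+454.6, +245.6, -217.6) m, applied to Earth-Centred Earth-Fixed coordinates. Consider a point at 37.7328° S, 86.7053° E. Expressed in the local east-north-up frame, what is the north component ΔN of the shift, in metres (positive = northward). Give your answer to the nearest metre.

ΔN = -6 m

At φ = -37.7328°, λ = 86.7053°: sin φ = -0.611980, cos φ = 0.790873, sin λ = 0.998347, cos λ = 0.057472.
ΔN = −sin φ cos λ·ΔX − sin φ sin λ·ΔY + cos φ·ΔZ = −(-0.611980)(0.057472)(454.6) − (-0.611980)(0.998347)(245.6) + (0.790873)(-217.6) = -6.05 m.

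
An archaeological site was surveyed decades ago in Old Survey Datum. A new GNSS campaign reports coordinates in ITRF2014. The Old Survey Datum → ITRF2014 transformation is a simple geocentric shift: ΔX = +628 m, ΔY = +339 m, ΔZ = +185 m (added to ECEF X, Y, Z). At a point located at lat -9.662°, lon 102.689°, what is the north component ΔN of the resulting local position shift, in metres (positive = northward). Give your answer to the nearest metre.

At φ = -9.662°, λ = 102.689°: sin φ = -0.167836, cos φ = 0.985815, sin λ = 0.975577, cos λ = -0.219659.
ΔN = −sin φ cos λ·ΔX − sin φ sin λ·ΔY + cos φ·ΔZ = −(-0.167836)(-0.219659)(628) − (-0.167836)(0.975577)(339) + (0.985815)(185) = 214.73 m.

ΔN = 215 m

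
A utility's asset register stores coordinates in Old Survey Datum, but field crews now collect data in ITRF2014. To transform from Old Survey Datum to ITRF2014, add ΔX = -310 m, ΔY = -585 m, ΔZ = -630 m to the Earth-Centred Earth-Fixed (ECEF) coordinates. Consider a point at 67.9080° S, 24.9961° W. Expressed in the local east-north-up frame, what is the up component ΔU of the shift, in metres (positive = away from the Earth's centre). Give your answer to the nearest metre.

At φ = -67.9080°, λ = -24.9961°: sin φ = -0.926581, cos φ = 0.376095, sin λ = -0.422557, cos λ = 0.906337.
ΔU = cos φ cos λ·ΔX + cos φ sin λ·ΔY + sin φ·ΔZ = (0.376095)(0.906337)(-310) + (0.376095)(-0.422557)(-585) + (-0.926581)(-630) = 571.05 m.

ΔU = 571 m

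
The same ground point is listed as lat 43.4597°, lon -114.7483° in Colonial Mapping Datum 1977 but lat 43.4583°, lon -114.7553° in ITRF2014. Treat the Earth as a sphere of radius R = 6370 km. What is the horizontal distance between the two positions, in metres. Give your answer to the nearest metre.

Δφ = 43.4583° − 43.4597° = -0.0014°; Δλ = -114.7553° − -114.7483° = -0.0070°.
1° along a meridian = πR/180 = 111177 m.
ΔN = Δφ × 111177 = -155.6 m; ΔE = Δλ × 111177 × cos(43.4597°) = -0.0070 × 111177 × 0.725858 = -564.9 m.
Distance = √(ΔE² + ΔN²) = √((-564.9)² + (-155.6)²) = 585.9 m.

586 m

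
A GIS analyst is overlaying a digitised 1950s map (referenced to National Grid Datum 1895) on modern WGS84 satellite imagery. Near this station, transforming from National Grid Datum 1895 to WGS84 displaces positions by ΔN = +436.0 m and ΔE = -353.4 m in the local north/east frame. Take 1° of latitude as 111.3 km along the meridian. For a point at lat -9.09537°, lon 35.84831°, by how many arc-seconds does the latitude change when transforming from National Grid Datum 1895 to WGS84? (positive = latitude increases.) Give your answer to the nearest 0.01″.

Δφ = 14.10″

1° of latitude = 111.3 km, so Δφ = 436.0 / 111300 = 0.0039173° = 14.102″.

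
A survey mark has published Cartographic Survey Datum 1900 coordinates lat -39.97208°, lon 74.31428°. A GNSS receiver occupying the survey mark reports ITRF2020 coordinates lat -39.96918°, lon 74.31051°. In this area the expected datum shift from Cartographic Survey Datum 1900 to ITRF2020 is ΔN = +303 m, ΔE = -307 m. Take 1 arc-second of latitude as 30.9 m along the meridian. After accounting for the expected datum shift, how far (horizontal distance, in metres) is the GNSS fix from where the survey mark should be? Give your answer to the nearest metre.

24 m

Observed coordinate differences: Δφ = +0.00290°, Δλ = -0.00377°.
Converting to metres (1° lat = 111240 m, cos φ = 0.766358): observed ΔN = 322.6 m, observed ΔE = -321.4 m.
Subtracting the expected shift leaves a residual of 322.6 − (303) = 19.6 m north and -321.4 − (-307) = -14.4 m east.
Residual distance = √(19.6² + (-14.4)²) = 24.3 m.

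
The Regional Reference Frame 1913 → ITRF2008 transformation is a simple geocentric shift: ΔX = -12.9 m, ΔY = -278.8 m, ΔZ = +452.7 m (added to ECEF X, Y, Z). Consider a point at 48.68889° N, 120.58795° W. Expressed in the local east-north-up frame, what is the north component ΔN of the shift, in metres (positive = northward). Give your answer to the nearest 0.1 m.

ΔN = 113.6 m

The local north axis is (−sin φ cos λ, −sin φ sin λ, cos φ), giving ΔN = -4.931 − 180.276 + 298.849 = 113.64 m.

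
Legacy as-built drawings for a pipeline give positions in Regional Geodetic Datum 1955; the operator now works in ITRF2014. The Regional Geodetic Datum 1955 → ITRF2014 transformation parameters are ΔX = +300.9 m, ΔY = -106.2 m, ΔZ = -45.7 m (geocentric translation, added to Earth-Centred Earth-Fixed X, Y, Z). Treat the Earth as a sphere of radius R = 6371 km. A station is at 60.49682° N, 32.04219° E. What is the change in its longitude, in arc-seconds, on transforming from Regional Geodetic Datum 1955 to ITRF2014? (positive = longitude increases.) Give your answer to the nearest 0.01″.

sin φ = 0.870328, cos φ = 0.492472, sin λ = 0.530544, cos λ = 0.847658.
East component: ΔE = −sin λ·ΔX + cos λ·ΔY = −(0.530544)(300.9) + (0.847658)(-106.2) = -249.66 m.
1° of latitude spans πR/180 = 111195 m; at latitude φ, 1° of longitude spans that × cos φ = 54760.4 m, so Δλ = -249.66 / 54760.4 × 3600 = -16.413″.

Δλ = -16.41″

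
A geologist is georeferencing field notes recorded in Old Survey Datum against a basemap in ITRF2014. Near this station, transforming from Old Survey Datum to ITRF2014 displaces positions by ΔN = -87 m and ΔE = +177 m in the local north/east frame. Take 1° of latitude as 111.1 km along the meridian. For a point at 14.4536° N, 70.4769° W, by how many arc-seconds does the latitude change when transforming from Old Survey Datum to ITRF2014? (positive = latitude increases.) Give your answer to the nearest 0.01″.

Δφ = -2.82″

1° of latitude = 111.1 km, so Δφ = -87.0 / 111100 = -0.0007831° = -2.819″.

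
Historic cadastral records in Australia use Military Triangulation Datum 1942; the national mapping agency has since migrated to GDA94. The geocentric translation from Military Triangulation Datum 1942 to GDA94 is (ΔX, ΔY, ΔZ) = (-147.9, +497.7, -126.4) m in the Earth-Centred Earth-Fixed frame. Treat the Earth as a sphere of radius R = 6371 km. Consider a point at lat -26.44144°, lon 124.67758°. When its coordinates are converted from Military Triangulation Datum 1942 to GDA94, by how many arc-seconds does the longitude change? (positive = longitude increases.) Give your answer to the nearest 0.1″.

sin φ = -0.445283, cos φ = 0.895390, sin λ = 0.822367, cos λ = -0.568958.
East component: ΔE = −sin λ·ΔX + cos λ·ΔY = −(0.822367)(-147.9) + (-0.568958)(497.7) = -161.54 m.
1° of latitude spans πR/180 = 111195 m; at latitude φ, 1° of longitude spans that × cos φ = 99562.8 m, so Δλ = -161.54 / 99562.8 × 3600 = -5.841″.

Δλ = -5.8″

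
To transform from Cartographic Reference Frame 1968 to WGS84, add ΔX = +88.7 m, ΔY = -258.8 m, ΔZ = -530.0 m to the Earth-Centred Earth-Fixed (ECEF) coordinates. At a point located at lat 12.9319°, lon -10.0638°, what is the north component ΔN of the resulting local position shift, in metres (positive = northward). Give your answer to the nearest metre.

At φ = 12.9319°, λ = -10.0638°: sin φ = 0.223793, cos φ = 0.974637, sin λ = -0.174745, cos λ = 0.984614.
ΔN = −sin φ cos λ·ΔX − sin φ sin λ·ΔY + cos φ·ΔZ = −(0.223793)(0.984614)(88.7) − (0.223793)(-0.174745)(-258.8) + (0.974637)(-530.0) = -546.22 m.

ΔN = -546 m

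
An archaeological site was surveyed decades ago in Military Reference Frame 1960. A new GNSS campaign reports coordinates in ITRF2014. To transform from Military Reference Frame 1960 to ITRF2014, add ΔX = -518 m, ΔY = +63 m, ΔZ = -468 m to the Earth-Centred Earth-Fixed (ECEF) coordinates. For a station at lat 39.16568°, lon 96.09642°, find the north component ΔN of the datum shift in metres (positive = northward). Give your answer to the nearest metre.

ΔN = -437 m

The local north axis is (−sin φ cos λ, −sin φ sin λ, cos φ), giving ΔN = -34.744 − 39.564 − 362.851 = -437.16 m.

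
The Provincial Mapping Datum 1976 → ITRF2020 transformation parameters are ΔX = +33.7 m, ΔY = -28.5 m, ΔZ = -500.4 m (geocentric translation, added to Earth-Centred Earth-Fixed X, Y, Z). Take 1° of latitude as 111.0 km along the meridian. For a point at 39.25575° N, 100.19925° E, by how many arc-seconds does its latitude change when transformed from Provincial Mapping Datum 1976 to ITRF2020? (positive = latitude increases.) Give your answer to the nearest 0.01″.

sin φ = 0.632783, cos φ = 0.774329, sin λ = 0.984198, cos λ = -0.177072.
North component: ΔN = −sin φ cos λ·ΔX − sin φ sin λ·ΔY + cos φ·ΔZ = −(0.632783)(-0.177072)(33.7) − (0.632783)(0.984198)(-28.5) + (0.774329)(-500.4) = -365.95 m.
1° of latitude spans 111000 m, so Δφ = -365.95 / 111000 × 3600 = -11.869″.

Δφ = -11.87″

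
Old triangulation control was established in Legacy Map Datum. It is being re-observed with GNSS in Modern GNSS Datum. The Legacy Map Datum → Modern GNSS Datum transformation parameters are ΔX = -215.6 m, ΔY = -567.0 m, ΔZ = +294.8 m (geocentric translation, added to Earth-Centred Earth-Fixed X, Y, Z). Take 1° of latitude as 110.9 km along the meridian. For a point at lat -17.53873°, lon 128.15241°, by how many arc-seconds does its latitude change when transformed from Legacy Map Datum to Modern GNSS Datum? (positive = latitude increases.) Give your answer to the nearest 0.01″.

sin φ = -0.301350, cos φ = 0.953513, sin λ = 0.786370, cos λ = -0.617755.
North component: ΔN = −sin φ cos λ·ΔX − sin φ sin λ·ΔY + cos φ·ΔZ = −(-0.301350)(-0.617755)(-215.6) − (-0.301350)(0.786370)(-567.0) + (0.953513)(294.8) = 186.87 m.
1° of latitude spans 110900 m, so Δφ = 186.87 / 110900 × 3600 = 6.066″.

Δφ = 6.07″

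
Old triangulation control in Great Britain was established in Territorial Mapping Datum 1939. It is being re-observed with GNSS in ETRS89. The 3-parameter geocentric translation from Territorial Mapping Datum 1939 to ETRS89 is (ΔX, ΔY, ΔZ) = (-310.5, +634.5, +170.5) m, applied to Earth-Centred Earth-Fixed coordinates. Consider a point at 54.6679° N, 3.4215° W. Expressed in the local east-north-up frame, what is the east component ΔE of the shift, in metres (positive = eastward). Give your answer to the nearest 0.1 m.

ΔE = 614.8 m

The local east axis at (φ, λ) is (−sin λ, cos λ, 0), so ΔE = −sin(-3.4215°)·(-310.5) + cos(-3.4215°)·634.5 = 614.84 m.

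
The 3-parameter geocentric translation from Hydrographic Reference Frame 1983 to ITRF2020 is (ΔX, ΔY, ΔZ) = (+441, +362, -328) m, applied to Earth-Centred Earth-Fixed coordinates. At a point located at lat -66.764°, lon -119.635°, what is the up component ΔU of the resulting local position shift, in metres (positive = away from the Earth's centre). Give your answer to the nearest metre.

At φ = -66.764°, λ = -119.635°: sin φ = -0.918888, cos φ = 0.394519, sin λ = -0.869193, cos λ = -0.494473.
ΔU = cos φ cos λ·ΔX + cos φ sin λ·ΔY + sin φ·ΔZ = (0.394519)(-0.494473)(441) + (0.394519)(-0.869193)(362) + (-0.918888)(-328) = 91.23 m.

ΔU = 91 m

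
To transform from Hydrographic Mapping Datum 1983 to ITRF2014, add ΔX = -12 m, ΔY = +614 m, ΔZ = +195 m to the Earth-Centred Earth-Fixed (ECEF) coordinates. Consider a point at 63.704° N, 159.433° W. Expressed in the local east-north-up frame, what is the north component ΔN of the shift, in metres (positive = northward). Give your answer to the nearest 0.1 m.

The local north axis is (−sin φ cos λ, −sin φ sin λ, cos φ), giving ΔN = -10.073 + 193.379 + 86.387 = 269.69 m.

ΔN = 269.7 m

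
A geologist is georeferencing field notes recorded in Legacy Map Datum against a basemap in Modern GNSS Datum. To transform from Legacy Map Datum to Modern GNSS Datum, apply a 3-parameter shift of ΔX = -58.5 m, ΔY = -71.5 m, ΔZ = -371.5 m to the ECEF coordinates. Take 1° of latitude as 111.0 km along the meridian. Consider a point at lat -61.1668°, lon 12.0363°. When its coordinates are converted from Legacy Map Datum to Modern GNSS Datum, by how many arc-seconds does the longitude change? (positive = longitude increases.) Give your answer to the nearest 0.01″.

Δλ = -3.88″

sin φ = -0.876027, cos φ = 0.482261, sin λ = 0.208531, cos λ = 0.978016.
East component: ΔE = −sin λ·ΔX + cos λ·ΔY = −(0.208531)(-58.5) + (0.978016)(-71.5) = -57.73 m.
1° of latitude spans 111000 m; at latitude φ, 1° of longitude spans that × cos φ = 53531.0 m, so Δλ = -57.73 / 53531.0 × 3600 = -3.882″.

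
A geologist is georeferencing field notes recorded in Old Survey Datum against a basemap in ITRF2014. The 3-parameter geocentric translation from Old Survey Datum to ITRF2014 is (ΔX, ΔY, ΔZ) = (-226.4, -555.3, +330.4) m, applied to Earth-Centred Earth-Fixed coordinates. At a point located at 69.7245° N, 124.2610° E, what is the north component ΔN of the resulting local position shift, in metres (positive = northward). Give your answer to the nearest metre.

At φ = 69.7245°, λ = 124.2610°: sin φ = 0.938037, cos φ = 0.346535, sin λ = 0.826482, cos λ = -0.562964.
ΔN = −sin φ cos λ·ΔX − sin φ sin λ·ΔY + cos φ·ΔZ = −(0.938037)(-0.562964)(-226.4) − (0.938037)(0.826482)(-555.3) + (0.346535)(330.4) = 425.45 m.

ΔN = 425 m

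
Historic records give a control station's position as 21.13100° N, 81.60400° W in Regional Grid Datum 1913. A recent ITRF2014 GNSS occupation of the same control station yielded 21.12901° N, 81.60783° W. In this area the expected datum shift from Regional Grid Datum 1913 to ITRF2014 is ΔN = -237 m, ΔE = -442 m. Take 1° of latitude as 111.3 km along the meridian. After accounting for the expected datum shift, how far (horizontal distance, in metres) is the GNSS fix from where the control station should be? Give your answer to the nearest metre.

Observed coordinate differences: Δφ = -0.00199°, Δλ = -0.00383°.
Converting to metres (1° lat = 111300 m, cos φ = 0.932759): observed ΔN = -221.5 m, observed ΔE = -397.6 m.
Subtracting the expected shift leaves a residual of -221.5 − (-237) = 15.5 m north and -397.6 − (-442) = 44.4 m east.
Residual distance = √(15.5² + 44.4²) = 47.0 m.

47 m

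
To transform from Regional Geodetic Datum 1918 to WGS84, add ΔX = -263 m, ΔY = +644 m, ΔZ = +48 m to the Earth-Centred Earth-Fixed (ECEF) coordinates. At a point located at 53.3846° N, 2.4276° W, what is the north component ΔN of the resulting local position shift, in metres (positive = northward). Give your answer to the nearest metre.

ΔN = 261 m

The local north axis is (−sin φ cos λ, −sin φ sin λ, cos φ), giving ΔN = 210.909 + 21.895 + 28.629 = 261.43 m.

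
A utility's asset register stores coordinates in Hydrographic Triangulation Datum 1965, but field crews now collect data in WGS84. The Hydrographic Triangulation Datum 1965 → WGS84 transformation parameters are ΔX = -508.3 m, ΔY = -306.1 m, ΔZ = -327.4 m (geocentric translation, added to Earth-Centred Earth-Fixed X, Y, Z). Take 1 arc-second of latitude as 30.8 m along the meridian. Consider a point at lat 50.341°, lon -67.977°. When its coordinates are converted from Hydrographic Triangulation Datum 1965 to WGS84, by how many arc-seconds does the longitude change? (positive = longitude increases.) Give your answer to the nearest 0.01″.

sin φ = 0.769856, cos φ = 0.638217, sin λ = -0.927033, cos λ = 0.374979.
East component: ΔE = −sin λ·ΔX + cos λ·ΔY = −(-0.927033)(-508.3) + (0.374979)(-306.1) = -585.99 m.
1° of latitude spans 3600 × 30.80 = 110880 m; at latitude φ, 1° of longitude spans that × cos φ = 70765.5 m, so Δλ = -585.99 / 70765.5 × 3600 = -29.811″.

Δλ = -29.81″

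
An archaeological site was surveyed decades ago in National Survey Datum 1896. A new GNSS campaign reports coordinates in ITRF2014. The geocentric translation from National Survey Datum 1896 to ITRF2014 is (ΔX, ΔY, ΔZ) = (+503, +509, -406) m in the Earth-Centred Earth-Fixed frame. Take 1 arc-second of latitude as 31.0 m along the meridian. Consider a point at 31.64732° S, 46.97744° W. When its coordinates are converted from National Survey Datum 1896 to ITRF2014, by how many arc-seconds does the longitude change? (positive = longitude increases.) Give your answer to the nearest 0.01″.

sin φ = -0.524689, cos φ = 0.851294, sin λ = -0.731085, cos λ = 0.682286.
East component: ΔE = −sin λ·ΔX + cos λ·ΔY = −(-0.731085)(503) + (0.682286)(509) = 715.02 m.
1° of latitude spans 3600 × 31.00 = 111600 m; at latitude φ, 1° of longitude spans that × cos φ = 95004.4 m, so Δλ = 715.02 / 95004.4 × 3600 = 27.094″.

Δλ = 27.09″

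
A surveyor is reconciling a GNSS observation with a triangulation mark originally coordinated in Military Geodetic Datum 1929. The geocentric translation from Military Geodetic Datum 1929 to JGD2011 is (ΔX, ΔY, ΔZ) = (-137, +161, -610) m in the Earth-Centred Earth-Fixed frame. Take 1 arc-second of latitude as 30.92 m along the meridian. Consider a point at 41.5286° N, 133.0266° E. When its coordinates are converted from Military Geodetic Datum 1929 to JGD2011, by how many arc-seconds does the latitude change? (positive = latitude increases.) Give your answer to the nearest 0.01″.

sin φ = 0.662994, cos φ = 0.748625, sin λ = 0.731037, cos λ = -0.682338.
North component: ΔN = −sin φ cos λ·ΔX − sin φ sin λ·ΔY + cos φ·ΔZ = −(0.662994)(-0.682338)(-137) − (0.662994)(0.731037)(161) + (0.748625)(-610) = -596.67 m.
1° of latitude spans 3600 × 30.92 = 111312 m, so Δφ = -596.67 / 111312 × 3600 = -19.297″.

Δφ = -19.30″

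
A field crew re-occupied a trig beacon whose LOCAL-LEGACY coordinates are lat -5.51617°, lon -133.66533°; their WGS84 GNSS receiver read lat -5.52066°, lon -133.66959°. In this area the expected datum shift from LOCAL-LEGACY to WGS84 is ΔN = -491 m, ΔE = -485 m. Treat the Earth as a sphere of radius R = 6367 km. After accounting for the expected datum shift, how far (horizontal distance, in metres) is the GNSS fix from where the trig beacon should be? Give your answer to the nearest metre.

16 m

Observed coordinate differences: Δφ = -0.00449°, Δλ = -0.00426°.
Converting to metres (1° lat = 111125 m, cos φ = 0.995369): observed ΔN = -499.0 m, observed ΔE = -471.2 m.
Subtracting the expected shift leaves a residual of -499.0 − (-491) = -8.0 m north and -471.2 − (-485) = 13.8 m east.
Residual distance = √((-8.0)² + 13.8²) = 15.9 m.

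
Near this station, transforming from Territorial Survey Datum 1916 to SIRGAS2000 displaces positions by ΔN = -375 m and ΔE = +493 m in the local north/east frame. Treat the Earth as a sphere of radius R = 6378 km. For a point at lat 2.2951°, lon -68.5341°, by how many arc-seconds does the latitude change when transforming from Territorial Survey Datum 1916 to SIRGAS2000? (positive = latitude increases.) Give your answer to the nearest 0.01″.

Δφ = -12.13″

On a sphere of radius R, 1 rad of latitude = R, so Δφ = ΔN / R = -375.0 / 6378000 = -5.8796e-05 rad = -12.128″.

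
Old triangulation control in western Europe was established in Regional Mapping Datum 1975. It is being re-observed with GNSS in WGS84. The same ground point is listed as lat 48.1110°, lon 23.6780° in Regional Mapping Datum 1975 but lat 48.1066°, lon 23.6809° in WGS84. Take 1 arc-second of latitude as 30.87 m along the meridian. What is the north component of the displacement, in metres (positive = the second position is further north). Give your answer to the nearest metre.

ΔN = -489 m

Δφ = 48.1066° − 48.1110° = -0.0044°; Δλ = 23.6809° − 23.6780° = +0.0029°.
1° of latitude = 3600 × 30.87 = 111132 m.
ΔN = Δφ × 111132 = -489.0 m; ΔE = Δλ × 111132 × cos(48.1110°) = +0.0029 × 111132 × 0.667690 = 215.2 m.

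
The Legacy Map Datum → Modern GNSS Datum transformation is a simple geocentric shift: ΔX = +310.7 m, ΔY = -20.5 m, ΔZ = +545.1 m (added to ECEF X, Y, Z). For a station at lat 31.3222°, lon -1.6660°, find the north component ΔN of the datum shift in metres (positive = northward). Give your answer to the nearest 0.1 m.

The local north axis is (−sin φ cos λ, −sin φ sin λ, cos φ), giving ΔN = -161.449 − 0.310 + 465.656 = 303.90 m.

ΔN = 303.9 m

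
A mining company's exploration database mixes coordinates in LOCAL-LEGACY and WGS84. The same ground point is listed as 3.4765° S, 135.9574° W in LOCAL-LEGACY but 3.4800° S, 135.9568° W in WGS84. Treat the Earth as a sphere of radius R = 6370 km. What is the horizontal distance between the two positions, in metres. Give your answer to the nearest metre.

395 m

Δφ = -3.4800° − -3.4765° = -0.0035°; Δλ = -135.9568° − -135.9574° = +0.0006°.
1° along a meridian = πR/180 = 111177 m.
ΔN = Δφ × 111177 = -389.1 m; ΔE = Δλ × 111177 × cos(-3.4765°) = +0.0006 × 111177 × 0.998160 = 66.6 m.
Distance = √(ΔE² + ΔN²) = √(66.6² + (-389.1)²) = 394.8 m.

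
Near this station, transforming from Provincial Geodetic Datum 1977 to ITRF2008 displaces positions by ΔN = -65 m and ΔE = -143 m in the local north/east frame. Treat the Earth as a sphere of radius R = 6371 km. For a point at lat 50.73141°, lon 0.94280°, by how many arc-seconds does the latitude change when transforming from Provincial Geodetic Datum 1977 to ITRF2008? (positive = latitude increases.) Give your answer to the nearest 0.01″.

Δφ = -2.10″

On a sphere of radius R, 1 rad of latitude = R, so Δφ = ΔN / R = -65.0 / 6371000 = -1.0202e-05 rad = -2.104″.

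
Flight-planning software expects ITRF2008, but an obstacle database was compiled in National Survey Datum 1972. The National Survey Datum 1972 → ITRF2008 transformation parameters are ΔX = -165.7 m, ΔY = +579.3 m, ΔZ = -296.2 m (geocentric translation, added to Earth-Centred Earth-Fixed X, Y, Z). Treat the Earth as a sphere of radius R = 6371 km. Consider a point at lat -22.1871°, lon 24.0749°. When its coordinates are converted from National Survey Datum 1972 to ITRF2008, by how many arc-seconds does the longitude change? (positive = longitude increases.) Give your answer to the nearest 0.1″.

sin φ = -0.377632, cos φ = 0.925956, sin λ = 0.407931, cos λ = 0.913013.
East component: ΔE = −sin λ·ΔX + cos λ·ΔY = −(0.407931)(-165.7) + (0.913013)(579.3) = 596.50 m.
1° of latitude spans πR/180 = 111195 m; at latitude φ, 1° of longitude spans that × cos φ = 102961.6 m, so Δλ = 596.50 / 102961.6 × 3600 = 20.856″.

Δλ = 20.9″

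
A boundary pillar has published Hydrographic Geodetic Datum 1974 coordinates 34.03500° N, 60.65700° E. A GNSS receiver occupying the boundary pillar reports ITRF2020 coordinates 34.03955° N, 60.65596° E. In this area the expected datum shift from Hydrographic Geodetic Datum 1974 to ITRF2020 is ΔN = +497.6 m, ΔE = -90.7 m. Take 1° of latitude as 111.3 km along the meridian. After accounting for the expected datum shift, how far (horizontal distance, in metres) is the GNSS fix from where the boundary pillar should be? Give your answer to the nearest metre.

10 m

Observed coordinate differences: Δφ = +0.00455°, Δλ = -0.00104°.
Converting to metres (1° lat = 111300 m, cos φ = 0.828696): observed ΔN = 506.4 m, observed ΔE = -95.9 m.
Subtracting the expected shift leaves a residual of 506.4 − (497.6) = 8.8 m north and -95.9 − (-90.7) = -5.2 m east.
Residual distance = √(8.8² + (-5.2)²) = 10.2 m.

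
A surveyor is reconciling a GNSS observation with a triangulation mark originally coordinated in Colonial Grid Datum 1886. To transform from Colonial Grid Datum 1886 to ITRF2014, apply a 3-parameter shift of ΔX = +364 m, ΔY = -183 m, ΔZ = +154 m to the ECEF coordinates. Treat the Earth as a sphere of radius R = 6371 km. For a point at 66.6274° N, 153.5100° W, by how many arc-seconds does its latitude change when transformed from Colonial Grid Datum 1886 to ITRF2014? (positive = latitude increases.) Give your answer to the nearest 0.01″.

Δφ = 9.23″

sin φ = 0.917944, cos φ = 0.396709, sin λ = -0.446042, cos λ = -0.895012.
North component: ΔN = −sin φ cos λ·ΔX − sin φ sin λ·ΔY + cos φ·ΔZ = −(0.917944)(-0.895012)(364) − (0.917944)(-0.446042)(-183) + (0.396709)(154) = 285.22 m.
1° of latitude spans πR/180 = 111195 m, so Δφ = 285.22 / 111195 × 3600 = 9.234″.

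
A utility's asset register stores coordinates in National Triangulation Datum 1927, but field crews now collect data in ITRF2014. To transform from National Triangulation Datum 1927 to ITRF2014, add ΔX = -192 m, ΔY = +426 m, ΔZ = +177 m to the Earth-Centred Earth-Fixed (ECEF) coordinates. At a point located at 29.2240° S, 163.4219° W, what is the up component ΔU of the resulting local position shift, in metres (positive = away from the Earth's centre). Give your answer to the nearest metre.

ΔU = -32 m

The local up (radial) axis is (cos φ cos λ, cos φ sin λ, sin φ), giving ΔU = 160.597 − 106.076 − 86.416 = -31.90 m.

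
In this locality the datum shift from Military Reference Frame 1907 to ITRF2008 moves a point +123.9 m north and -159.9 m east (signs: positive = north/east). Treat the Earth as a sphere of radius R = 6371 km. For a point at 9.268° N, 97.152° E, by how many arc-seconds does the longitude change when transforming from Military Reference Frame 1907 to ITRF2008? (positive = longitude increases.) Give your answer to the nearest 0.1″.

At latitude 9.268°, cos φ = 0.986946.
One radian of longitude at latitude φ spans R cos φ, so Δλ = ΔE / (R cos φ) = -159.9 / (6371000 × 0.986946) = -2.5430e-05 rad = -5.245″.

Δλ = -5.2″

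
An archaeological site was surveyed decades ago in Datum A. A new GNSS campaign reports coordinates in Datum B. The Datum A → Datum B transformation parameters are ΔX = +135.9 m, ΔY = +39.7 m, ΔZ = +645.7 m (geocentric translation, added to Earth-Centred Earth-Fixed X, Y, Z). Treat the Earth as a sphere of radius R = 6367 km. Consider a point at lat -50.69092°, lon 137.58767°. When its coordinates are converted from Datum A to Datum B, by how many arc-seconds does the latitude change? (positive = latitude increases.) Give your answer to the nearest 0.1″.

sin φ = -0.773740, cos φ = 0.633503, sin λ = 0.674461, cos λ = -0.738310.
North component: ΔN = −sin φ cos λ·ΔX − sin φ sin λ·ΔY + cos φ·ΔZ = −(-0.773740)(-0.738310)(135.9) − (-0.773740)(0.674461)(39.7) + (0.633503)(645.7) = 352.14 m.
1° of latitude spans πR/180 = 111125 m, so Δφ = 352.14 / 111125 × 3600 = 11.408″.

Δφ = 11.4″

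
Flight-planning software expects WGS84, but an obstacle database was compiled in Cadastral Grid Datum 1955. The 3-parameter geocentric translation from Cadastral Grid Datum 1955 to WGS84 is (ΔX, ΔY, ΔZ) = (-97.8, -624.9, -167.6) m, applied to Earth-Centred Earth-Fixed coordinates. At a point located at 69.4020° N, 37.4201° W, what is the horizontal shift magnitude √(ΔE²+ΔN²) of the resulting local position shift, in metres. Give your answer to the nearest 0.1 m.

652.4 m

At φ = 69.4020°, λ = -37.4201°: sin φ = 0.936072, cos φ = 0.351809, sin λ = -0.607654, cos λ = 0.794201.
ΔE = −sin λ·ΔX + cos λ·ΔY = −(-0.607654)·(-97.8) + (0.794201)·(-624.9) = -555.73 m.
ΔN = −sin φ cos λ·ΔX − sin φ sin λ·ΔY + cos φ·ΔZ = −(0.936072)(0.794201)(-97.8) − (0.936072)(-0.607654)(-624.9) + (0.351809)(-167.6) = -341.70 m.
Horizontal magnitude = √(ΔE² + ΔN²) = √((-555.73)² + (-341.70)²) = 652.37 m.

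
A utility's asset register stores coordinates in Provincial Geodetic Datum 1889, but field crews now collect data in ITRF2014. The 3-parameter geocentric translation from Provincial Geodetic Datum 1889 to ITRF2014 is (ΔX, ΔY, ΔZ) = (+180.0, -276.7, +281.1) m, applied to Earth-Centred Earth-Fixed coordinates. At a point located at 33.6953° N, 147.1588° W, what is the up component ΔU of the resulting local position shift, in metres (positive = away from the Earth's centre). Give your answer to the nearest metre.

ΔU = 155 m

At φ = 33.6953°, λ = -147.1588°: sin φ = 0.554776, cos φ = 0.832000, sin λ = -0.542313, cos λ = -0.840177.
ΔU = cos φ cos λ·ΔX + cos φ sin λ·ΔY + sin φ·ΔZ = (0.832000)(-0.840177)(180.0) + (0.832000)(-0.542313)(-276.7) + (0.554776)(281.1) = 154.97 m.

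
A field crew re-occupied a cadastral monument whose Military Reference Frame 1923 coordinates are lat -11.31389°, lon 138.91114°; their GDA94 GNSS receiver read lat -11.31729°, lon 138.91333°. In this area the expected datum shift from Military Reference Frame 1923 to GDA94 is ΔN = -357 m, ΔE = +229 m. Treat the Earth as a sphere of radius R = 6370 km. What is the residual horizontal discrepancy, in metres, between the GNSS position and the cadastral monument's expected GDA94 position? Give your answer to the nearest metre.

Observed coordinate differences: Δφ = -0.00340°, Δλ = +0.00219°.
Converting to metres (1° lat = 111177 m, cos φ = 0.980567): observed ΔN = -378.0 m, observed ΔE = 238.7 m.
Subtracting the expected shift leaves a residual of -378.0 − (-357) = -21.0 m north and 238.7 − (229) = 9.7 m east.
Residual distance = √((-21.0)² + 9.7²) = 23.2 m.

23 m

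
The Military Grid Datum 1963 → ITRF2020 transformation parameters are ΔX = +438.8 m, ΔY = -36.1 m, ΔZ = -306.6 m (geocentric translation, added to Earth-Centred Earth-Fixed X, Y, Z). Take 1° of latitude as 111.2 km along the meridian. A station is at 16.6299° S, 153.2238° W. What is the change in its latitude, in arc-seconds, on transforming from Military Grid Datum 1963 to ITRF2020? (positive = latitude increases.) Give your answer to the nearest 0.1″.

sin φ = -0.286188, cos φ = 0.958173, sin λ = -0.450507, cos λ = -0.892773.
North component: ΔN = −sin φ cos λ·ΔX − sin φ sin λ·ΔY + cos φ·ΔZ = −(-0.286188)(-0.892773)(438.8) − (-0.286188)(-0.450507)(-36.1) + (0.958173)(-306.6) = -401.24 m.
1° of latitude spans 111200 m, so Δφ = -401.24 / 111200 × 3600 = -12.990″.

Δφ = -13.0″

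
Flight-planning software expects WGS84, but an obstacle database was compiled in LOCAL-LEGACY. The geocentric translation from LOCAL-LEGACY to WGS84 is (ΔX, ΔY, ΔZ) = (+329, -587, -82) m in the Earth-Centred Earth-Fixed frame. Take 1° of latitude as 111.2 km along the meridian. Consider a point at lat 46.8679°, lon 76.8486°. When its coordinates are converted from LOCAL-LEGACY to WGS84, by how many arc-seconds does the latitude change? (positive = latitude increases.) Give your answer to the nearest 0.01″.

Δφ = 9.92″

sin φ = 0.729779, cos φ = 0.683683, sin λ = 0.973772, cos λ = 0.227525.
North component: ΔN = −sin φ cos λ·ΔX − sin φ sin λ·ΔY + cos φ·ΔZ = −(0.729779)(0.227525)(329) − (0.729779)(0.973772)(-587) + (0.683683)(-82) = 306.45 m.
1° of latitude spans 111200 m, so Δφ = 306.45 / 111200 × 3600 = 9.921″.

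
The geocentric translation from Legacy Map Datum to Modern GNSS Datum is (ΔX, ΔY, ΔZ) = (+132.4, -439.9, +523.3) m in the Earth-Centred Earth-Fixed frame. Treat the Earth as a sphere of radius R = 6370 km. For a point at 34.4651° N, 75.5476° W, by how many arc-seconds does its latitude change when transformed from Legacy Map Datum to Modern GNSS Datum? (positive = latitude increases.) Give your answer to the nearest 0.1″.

Δφ = 5.6″

sin φ = 0.565904, cos φ = 0.824471, sin λ = -0.968355, cos λ = 0.249576.
North component: ΔN = −sin φ cos λ·ΔX − sin φ sin λ·ΔY + cos φ·ΔZ = −(0.565904)(0.249576)(132.4) − (0.565904)(-0.968355)(-439.9) + (0.824471)(523.3) = 171.68 m.
1° of latitude spans πR/180 = 111177 m, so Δφ = 171.68 / 111177 × 3600 = 5.559″.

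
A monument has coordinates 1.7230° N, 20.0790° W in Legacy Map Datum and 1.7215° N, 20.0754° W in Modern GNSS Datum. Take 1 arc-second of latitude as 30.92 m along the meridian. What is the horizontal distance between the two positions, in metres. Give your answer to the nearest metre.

434 m

Δφ = 1.7215° − 1.7230° = -0.0015°; Δλ = -20.0754° − -20.0790° = +0.0036°.
1° of latitude = 3600 × 30.92 = 111312 m.
ΔN = Δφ × 111312 = -167.0 m; ΔE = Δλ × 111312 × cos(1.7230°) = +0.0036 × 111312 × 0.999548 = 400.5 m.
Distance = √(ΔE² + ΔN²) = √(400.5² + (-167.0)²) = 433.9 m.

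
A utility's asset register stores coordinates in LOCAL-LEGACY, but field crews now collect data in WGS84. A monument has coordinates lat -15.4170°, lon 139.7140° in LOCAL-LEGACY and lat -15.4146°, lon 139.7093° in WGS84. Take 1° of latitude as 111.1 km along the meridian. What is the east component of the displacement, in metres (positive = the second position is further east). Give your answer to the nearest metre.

Δφ = -15.4146° − -15.4170° = +0.0024°; Δλ = 139.7093° − 139.7140° = -0.0047°.
ΔN = Δφ × 111100 = 266.6 m; ΔE = Δλ × 111100 × cos(-15.4170°) = -0.0047 × 111100 × 0.964017 = -503.4 m.

ΔE = -503 m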